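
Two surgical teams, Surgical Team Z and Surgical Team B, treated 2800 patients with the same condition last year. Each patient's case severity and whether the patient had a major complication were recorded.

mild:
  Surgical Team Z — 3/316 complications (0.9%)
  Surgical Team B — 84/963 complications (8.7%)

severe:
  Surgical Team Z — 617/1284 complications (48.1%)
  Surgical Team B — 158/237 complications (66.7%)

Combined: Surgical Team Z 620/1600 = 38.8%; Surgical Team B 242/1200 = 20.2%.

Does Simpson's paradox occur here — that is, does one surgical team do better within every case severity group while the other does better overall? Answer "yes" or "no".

yes

Within each case severity level (mild 0.9% vs 8.7%; severe 48.1% vs 66.7%), Surgical Team Z has the lower rate every time. Pooled: 38.8% vs 20.2% — Surgical Team B has the lower rate overall. The two comparisons disagree.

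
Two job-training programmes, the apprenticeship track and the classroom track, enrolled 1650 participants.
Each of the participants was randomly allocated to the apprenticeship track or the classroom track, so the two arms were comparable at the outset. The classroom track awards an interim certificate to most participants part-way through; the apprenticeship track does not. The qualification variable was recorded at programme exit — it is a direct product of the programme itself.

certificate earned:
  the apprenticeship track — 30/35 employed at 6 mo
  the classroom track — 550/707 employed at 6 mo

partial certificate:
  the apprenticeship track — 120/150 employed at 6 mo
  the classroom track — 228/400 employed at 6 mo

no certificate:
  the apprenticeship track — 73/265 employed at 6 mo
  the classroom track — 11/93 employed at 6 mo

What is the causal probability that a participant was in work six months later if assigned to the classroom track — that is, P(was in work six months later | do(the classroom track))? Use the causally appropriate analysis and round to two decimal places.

Qualification attained during the programme lies on the pathway programme → qualification attained during the programme → outcome, so adjusting for it blocks the indirect effect. For the total causal effect of programme, use the unadjusted pooled rates.
So P(outcome | do(the classroom track)) is just the pooled rate for the classroom track: 789/1200 = 0.657.

0.66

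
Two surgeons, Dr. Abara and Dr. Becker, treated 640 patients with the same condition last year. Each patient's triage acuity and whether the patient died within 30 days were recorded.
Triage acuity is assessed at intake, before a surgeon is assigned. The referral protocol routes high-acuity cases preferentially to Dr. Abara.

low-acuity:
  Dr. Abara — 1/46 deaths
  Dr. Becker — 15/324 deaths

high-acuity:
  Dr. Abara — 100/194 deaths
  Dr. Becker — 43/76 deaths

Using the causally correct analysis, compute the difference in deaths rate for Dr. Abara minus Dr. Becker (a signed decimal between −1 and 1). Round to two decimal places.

-0.04

The stratified and pooled comparisons disagree (Dr. Abara wins within each triage acuity; Dr. Becker wins overall), so the answer turns on the causal role of triage acuity.
Triage acuity satisfies the back-door criterion: it is not a descendant of the surgeon, and it blocks the spurious path from surgeon to outcome. Adjusting for it (i.e., using the within-triage acuity rates) gives the causal effect.
Adjusting over the population distribution of triage acuity: 0.578·(0.022−0.046) + 0.422·(0.515−0.566) = -0.035.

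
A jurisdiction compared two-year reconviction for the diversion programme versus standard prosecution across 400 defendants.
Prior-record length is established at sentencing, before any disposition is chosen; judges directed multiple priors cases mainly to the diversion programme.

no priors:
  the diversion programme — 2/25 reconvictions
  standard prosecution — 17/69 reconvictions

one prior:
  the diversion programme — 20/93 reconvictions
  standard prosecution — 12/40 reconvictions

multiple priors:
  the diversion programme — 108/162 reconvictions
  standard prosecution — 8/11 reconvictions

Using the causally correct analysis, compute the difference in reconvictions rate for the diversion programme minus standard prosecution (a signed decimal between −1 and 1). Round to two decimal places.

Within every prior-record length level the diversion programme has the lower rate, yet pooled standard prosecution does — Simpson's reversal.
Prior-record length differs across dispositions for reasons unrelated to any effect of the disposition itself, and it separately predicts the outcome — a classic confounder. We must compare within prior-record length levels.
Adjusting over the population distribution of prior-record length: 0.235·(0.080−0.246) + 0.333·(0.215−0.300) + 0.432·(0.667−0.727) = -0.094.

-0.09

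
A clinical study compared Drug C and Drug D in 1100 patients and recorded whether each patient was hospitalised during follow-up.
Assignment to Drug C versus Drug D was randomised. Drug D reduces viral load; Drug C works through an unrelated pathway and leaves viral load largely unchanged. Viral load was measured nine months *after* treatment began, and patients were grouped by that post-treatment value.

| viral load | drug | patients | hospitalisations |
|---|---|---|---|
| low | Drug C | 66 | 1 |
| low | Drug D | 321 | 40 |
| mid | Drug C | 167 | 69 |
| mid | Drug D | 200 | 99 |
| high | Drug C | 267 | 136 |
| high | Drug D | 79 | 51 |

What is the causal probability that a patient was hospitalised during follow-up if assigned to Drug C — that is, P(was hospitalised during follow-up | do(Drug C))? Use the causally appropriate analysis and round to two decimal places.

0.41

Drug C is lower inside every viral load stratum but Drug D is lower in aggregate. Whether to stratify depends on how viral load relates to the drug.
Because the drug influences viral load, viral load is a post-treatment mediator, not a confounder. Stratifying on it would bias the estimate; the causal effect is the crude pooled difference.
So P(outcome | do(Drug C)) is just the pooled rate for Drug C: 206/500 = 0.412.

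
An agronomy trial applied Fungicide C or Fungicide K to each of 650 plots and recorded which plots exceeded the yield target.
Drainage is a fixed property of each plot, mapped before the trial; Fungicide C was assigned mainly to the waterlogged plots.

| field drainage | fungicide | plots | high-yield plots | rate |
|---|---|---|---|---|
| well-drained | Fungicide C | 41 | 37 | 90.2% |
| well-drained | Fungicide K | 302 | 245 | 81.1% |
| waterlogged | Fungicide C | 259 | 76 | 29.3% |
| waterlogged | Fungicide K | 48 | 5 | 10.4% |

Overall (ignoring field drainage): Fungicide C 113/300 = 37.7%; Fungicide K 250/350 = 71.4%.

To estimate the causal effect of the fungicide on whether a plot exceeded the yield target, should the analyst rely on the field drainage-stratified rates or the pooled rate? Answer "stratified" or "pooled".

The field drainage-specific comparison favours Fungicide C throughout, but the pooled figures favour Fungicide K. The question is whether to condition on field drainage.
The imbalance in field drainage arose from how plots were allocated, not from anything the fungicide did; and field drainage independently affects the outcome. The pooled gap is confounded — condition on field drainage.
Within each level — well-drained: 90.2% vs 81.1%; waterlogged: 29.3% vs 10.4% — Fungicide C is higher every time.

stratified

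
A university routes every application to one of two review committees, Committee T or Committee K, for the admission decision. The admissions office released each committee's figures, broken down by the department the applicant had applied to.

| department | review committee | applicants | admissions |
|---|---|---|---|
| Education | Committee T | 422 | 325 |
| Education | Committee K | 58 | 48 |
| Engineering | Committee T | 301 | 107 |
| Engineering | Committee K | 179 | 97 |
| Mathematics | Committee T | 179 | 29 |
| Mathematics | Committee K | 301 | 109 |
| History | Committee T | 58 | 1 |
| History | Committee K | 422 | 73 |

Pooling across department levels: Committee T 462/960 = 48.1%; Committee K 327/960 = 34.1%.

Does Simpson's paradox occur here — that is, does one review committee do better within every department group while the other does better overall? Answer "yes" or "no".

Within each department level (Education 77.0% vs 82.8%; Engineering 35.5% vs 54.2%; Mathematics 16.2% vs 36.2%; History 1.7% vs 17.3%), Committee K has the higher rate every time. Pooled: 48.1% vs 34.1% — Committee T has the higher rate overall. The two comparisons disagree.

yes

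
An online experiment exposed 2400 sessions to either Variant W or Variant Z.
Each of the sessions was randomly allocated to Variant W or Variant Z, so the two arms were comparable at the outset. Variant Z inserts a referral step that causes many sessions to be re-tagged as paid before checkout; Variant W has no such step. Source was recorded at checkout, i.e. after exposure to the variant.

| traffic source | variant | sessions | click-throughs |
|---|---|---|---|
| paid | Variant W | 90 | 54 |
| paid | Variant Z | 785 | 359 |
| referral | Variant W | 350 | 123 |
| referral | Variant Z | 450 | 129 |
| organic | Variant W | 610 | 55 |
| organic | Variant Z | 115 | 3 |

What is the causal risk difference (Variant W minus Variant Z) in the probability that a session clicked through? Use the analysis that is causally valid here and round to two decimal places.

Traffic source lies on the pathway variant → traffic source → outcome, so adjusting for it blocks the indirect effect. For the total causal effect of variant, use the unadjusted pooled rates.
The causal difference is the pooled difference: 0.221 − 0.364 = -0.143.

-0.14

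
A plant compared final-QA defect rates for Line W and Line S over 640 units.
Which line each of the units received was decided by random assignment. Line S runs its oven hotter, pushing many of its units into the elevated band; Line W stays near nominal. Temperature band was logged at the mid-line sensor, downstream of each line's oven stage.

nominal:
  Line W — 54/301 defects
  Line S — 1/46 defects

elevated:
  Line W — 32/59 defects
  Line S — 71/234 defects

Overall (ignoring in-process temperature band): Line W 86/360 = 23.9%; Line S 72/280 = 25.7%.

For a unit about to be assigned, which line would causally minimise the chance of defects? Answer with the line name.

Line W

In-process temperature band is downstream of the line. One should not condition on a consequence of treatment, so the overall rates are the right comparison.
Pooled: Line W 23.9% vs Line S 25.7%; Line W is lower overall.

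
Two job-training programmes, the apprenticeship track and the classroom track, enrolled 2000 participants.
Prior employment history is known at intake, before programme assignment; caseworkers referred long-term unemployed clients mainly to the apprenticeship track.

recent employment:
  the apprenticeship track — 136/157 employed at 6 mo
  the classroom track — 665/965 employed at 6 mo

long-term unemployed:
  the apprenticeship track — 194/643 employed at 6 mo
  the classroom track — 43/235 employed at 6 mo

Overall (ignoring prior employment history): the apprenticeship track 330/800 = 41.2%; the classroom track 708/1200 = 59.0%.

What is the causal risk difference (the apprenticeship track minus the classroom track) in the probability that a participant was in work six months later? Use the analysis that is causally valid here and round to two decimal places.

the apprenticeship track is higher inside every prior employment history stratum but the classroom track is higher in aggregate. Whether to stratify depends on how prior employment history relates to the programme.
Since prior employment history is a pre-existing factor (not a product of the programme) and it affects the outcome on its own, it is a confounder. The stratified rates, not the pooled rate, identify the causal effect.
Adjusting over the population distribution of prior employment history: 0.561·(0.866−0.689) + 0.439·(0.302−0.183) = +0.151.

+0.15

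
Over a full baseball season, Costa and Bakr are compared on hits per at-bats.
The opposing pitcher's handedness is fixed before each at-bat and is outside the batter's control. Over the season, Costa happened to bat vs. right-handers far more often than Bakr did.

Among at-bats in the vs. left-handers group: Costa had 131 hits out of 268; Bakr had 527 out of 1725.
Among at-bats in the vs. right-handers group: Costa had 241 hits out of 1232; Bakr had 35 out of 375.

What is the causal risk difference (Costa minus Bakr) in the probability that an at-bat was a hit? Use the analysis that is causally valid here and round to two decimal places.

Within every pitcher handedness level Costa has the higher rate, yet pooled Bakr does — Simpson's reversal.
Nothing the player does changes pitcher handedness; the imbalance is an allocation artefact. With pitcher handedness also predicting the outcome, the pooled figure is confounded, and the within-stratum comparison is the causal one.
Adjusting over the population distribution of pitcher handedness: 0.554·(0.489−0.306) + 0.446·(0.196−0.093) = +0.147.

+0.15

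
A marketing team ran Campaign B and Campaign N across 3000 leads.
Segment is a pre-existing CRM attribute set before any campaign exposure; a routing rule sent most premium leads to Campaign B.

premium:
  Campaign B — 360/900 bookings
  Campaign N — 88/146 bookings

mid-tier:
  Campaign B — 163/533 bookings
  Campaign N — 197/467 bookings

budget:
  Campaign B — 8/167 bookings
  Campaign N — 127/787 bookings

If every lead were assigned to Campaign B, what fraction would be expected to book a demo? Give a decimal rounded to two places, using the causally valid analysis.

Nothing the campaign does changes customer segment; the imbalance is an allocation artefact. With customer segment also predicting the outcome, the pooled figure is confounded, and the within-stratum comparison is the causal one.
Standardising Campaign B to the population customer segment mix: 0.349·360/900 + 0.333·163/533 + 0.318·8/167 = 0.257.

0.26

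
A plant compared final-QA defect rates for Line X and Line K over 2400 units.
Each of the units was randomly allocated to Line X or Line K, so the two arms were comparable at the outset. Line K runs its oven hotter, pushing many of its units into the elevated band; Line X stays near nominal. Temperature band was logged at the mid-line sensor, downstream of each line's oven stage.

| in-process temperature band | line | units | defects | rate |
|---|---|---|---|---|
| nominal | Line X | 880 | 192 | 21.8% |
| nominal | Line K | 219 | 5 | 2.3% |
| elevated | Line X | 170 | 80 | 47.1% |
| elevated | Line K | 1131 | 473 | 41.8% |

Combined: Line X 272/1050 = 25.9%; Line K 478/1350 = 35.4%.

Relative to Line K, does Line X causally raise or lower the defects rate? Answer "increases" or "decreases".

decreases

In-process temperature band lies on the pathway line → in-process temperature band → outcome, so adjusting for it blocks the indirect effect. For the total causal effect of line, use the unadjusted pooled rates.
Pooled: Line X 25.9% vs Line K 35.4%; Line X is lower overall.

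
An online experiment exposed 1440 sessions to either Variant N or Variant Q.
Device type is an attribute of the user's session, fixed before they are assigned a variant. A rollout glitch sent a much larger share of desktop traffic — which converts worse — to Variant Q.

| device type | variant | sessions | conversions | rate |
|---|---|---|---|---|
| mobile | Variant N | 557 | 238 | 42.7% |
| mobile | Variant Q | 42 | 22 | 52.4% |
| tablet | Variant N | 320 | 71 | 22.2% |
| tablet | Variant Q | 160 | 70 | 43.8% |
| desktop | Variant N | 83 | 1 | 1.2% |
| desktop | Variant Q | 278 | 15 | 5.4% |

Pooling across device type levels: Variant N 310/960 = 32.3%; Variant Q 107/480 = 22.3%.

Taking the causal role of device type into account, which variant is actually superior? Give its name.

Variant Q

Device type satisfies the back-door criterion: it is not a descendant of the variant, and it blocks the spurious path from variant to outcome. Adjusting for it (i.e., using the within-device type rates) gives the causal effect.
Within each level — mobile: 42.7% vs 52.4%; tablet: 22.2% vs 43.8%; desktop: 1.2% vs 5.4% — Variant Q is higher every time.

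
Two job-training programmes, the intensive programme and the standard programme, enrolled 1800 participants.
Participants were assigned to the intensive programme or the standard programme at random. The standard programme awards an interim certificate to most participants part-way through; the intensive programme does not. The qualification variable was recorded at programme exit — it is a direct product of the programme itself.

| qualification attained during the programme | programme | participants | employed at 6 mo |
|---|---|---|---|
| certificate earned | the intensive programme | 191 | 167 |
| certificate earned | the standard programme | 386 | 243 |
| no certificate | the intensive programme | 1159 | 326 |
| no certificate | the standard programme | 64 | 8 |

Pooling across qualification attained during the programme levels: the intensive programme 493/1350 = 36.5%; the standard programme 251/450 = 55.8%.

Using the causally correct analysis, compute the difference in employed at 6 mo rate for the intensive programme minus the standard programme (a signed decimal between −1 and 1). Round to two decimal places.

Qualification attained during the programme here is a post-treatment variable shaped by the programme; conditioning on it would introduce bias rather than remove it. The overall comparison is the causal one.
The causal difference is the pooled difference: 0.365 − 0.558 = -0.193.

-0.19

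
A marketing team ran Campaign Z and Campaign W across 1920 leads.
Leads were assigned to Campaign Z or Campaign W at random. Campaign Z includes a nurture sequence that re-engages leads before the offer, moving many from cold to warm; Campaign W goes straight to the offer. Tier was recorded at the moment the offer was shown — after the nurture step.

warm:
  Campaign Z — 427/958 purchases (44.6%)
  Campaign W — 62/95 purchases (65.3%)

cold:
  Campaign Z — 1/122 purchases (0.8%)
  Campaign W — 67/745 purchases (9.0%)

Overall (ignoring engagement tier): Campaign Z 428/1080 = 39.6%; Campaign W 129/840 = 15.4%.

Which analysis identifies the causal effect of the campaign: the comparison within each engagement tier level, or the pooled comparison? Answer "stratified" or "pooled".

The stratified and pooled comparisons disagree (Campaign W wins within each engagement tier; Campaign Z wins overall), so the answer turns on the causal role of engagement tier.
The distribution of engagement tier is itself part of what the campaign does — it is an intermediate outcome. Holding it fixed would remove that part of the effect; the total effect is the pooled difference.
Pooled: Campaign Z 39.6% vs Campaign W 15.4%; Campaign Z is higher overall.

pooled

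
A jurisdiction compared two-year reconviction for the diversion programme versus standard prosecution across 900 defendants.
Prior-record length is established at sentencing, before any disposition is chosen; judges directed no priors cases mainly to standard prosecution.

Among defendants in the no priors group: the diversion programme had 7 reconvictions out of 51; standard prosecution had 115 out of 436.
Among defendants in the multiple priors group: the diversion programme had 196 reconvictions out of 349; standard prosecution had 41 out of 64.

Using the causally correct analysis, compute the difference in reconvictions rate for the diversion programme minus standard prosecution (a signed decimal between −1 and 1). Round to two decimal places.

-0.10

Within every prior-record length level the diversion programme has the lower rate, yet pooled standard prosecution does — Simpson's reversal.
Since prior-record length is a pre-existing factor (not a product of the disposition) and it affects the outcome on its own, it is a confounder. The stratified rates, not the pooled rate, identify the causal effect.
Adjusting over the population distribution of prior-record length: 0.541·(0.137−0.264) + 0.459·(0.562−0.641) = -0.105.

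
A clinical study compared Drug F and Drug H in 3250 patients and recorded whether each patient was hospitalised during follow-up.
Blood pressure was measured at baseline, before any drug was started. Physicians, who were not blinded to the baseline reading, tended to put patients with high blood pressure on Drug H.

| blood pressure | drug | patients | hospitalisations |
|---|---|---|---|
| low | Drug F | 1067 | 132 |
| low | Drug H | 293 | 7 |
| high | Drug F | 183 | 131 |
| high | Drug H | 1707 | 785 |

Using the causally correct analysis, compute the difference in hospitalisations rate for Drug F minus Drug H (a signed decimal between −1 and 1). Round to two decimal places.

Drug H is lower inside every blood pressure stratum but Drug F is lower in aggregate. Whether to stratify depends on how blood pressure relates to the drug.
Blood pressure is set before the drug has any effect — it is not caused by the drug — and it independently drives the outcome. That makes it a confounder, so the causal comparison is within blood pressure levels.
Adjusting over the population distribution of blood pressure: 0.418·(0.124−0.024) + 0.582·(0.716−0.460) = +0.191.

+0.19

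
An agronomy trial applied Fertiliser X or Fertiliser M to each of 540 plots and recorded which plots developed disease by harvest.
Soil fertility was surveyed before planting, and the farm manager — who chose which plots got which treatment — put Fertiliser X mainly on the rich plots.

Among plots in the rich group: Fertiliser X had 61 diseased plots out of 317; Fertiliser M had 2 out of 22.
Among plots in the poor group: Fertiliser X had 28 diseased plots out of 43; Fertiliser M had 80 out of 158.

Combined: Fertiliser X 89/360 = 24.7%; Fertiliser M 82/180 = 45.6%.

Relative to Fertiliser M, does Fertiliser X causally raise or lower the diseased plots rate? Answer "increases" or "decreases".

increases

The imbalance in soil fertility arose from how plots were allocated, not from anything the fertiliser did; and soil fertility independently affects the outcome. The pooled gap is confounded — condition on soil fertility.
Within each level — rich: 19.2% vs 9.1%; poor: 65.1% vs 50.6% — Fertiliser M is lower every time.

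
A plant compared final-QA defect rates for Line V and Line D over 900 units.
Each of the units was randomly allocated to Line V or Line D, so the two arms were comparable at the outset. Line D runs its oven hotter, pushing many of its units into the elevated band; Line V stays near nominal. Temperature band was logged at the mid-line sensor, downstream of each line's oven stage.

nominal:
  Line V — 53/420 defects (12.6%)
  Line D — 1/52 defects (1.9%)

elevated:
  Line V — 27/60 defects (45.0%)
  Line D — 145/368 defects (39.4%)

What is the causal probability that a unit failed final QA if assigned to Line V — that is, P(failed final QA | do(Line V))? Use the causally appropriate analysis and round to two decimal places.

Line D is lower inside every in-process temperature band stratum but Line V is lower in aggregate. Whether to stratify depends on how in-process temperature band relates to the line.
In-process temperature band is recorded after the line and is itself shifted by it — it sits on the causal path from line to outcome. Conditioning on a mediator would strip out part of the effect we want; the pooled comparison gives the total causal effect.
So P(outcome | do(Line V)) is just the pooled rate for Line V: 80/480 = 0.167.

0.17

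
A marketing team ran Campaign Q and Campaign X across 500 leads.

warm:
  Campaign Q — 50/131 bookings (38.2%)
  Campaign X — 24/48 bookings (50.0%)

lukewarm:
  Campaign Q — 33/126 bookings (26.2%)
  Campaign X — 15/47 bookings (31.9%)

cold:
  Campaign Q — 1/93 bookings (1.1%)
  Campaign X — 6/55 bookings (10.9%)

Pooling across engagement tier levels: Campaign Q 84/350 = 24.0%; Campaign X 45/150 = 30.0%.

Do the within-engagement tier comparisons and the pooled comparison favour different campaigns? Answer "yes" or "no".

Within each engagement tier level (warm 38.2% vs 50.0%; lukewarm 26.2% vs 31.9%; cold 1.1% vs 10.9%), Campaign X has the higher rate every time. Pooled: 24.0% vs 30.0% — Campaign X has the higher rate overall. They agree.

no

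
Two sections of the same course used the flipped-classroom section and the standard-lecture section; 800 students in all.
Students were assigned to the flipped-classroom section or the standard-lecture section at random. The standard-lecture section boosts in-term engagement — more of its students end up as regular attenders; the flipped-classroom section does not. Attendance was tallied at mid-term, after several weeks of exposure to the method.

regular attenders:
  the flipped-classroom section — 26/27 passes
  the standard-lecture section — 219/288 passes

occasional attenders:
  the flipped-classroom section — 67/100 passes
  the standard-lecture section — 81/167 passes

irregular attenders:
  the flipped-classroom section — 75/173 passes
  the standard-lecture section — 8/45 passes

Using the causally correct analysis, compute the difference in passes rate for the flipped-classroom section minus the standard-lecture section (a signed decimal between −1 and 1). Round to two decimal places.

The stratified and pooled comparisons disagree (the flipped-classroom section wins within each mid-term attendance; the standard-lecture section wins overall), so the answer turns on the causal role of mid-term attendance.
Because the teaching method influences mid-term attendance, mid-term attendance is a post-treatment mediator, not a confounder. Stratifying on it would bias the estimate; the causal effect is the crude pooled difference.
The causal difference is the pooled difference: 0.560 − 0.616 = -0.056.

-0.06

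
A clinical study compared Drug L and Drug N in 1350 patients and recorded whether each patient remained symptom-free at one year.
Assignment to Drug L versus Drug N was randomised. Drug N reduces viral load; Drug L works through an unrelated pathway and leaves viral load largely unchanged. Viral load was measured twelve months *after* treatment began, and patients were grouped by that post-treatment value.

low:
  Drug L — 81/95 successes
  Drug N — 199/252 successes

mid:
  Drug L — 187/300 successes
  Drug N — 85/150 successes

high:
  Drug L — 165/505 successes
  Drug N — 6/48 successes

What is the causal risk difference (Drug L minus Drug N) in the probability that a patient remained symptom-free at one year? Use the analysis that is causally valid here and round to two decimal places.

-0.16

Because the drug influences viral load, viral load is a post-treatment mediator, not a confounder. Stratifying on it would bias the estimate; the causal effect is the crude pooled difference.
The causal difference is the pooled difference: 0.481 − 0.644 = -0.163.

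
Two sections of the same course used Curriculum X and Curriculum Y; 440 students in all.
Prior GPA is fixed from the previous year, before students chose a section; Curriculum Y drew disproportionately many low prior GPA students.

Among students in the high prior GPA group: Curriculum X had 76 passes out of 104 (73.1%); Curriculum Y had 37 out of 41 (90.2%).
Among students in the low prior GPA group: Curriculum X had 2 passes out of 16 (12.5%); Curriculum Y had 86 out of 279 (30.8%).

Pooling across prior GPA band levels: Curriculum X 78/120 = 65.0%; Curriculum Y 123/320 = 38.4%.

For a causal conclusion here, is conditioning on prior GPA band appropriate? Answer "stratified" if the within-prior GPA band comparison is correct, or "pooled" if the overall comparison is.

The imbalance in prior GPA band arose from how students were allocated, not from anything the teaching method did; and prior GPA band independently affects the outcome. The pooled gap is confounded — condition on prior GPA band.
Within each level — high prior GPA: 73.1% vs 90.2%; low prior GPA: 12.5% vs 30.8% — Curriculum Y is higher every time.

stratified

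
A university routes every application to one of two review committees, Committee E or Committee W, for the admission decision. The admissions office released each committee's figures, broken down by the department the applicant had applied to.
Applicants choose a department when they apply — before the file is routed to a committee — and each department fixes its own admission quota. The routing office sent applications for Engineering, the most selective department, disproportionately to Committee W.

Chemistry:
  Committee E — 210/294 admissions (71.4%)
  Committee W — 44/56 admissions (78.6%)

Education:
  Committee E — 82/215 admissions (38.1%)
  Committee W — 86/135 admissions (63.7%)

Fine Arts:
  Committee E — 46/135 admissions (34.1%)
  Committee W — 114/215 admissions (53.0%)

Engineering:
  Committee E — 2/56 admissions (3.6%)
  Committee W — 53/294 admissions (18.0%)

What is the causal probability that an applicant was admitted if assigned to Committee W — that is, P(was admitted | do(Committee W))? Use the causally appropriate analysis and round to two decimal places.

0.53

Within every department level Committee W has the higher rate, yet pooled Committee E does — Simpson's reversal.
Nothing the review committee does changes department; the imbalance is an allocation artefact. With department also predicting the outcome, the pooled figure is confounded, and the within-stratum comparison is the causal one.
Standardising Committee W to the population department mix: 0.250·44/56 + 0.250·86/135 + 0.250·114/215 + 0.250·53/294 = 0.533.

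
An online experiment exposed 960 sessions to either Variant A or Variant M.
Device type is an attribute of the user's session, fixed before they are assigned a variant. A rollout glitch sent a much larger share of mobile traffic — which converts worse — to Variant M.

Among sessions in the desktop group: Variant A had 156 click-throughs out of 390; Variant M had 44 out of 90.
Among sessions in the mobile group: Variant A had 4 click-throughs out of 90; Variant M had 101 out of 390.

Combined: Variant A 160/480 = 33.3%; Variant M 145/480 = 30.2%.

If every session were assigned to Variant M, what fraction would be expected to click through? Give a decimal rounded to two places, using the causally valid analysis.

Within every device type level Variant M has the higher rate, yet pooled Variant A does — Simpson's reversal.
The imbalance in device type arose from how sessions were allocated, not from anything the variant did; and device type independently affects the outcome. The pooled gap is confounded — condition on device type.
Standardising Variant M to the population device type mix: 0.500·44/90 + 0.500·101/390 = 0.374.

0.37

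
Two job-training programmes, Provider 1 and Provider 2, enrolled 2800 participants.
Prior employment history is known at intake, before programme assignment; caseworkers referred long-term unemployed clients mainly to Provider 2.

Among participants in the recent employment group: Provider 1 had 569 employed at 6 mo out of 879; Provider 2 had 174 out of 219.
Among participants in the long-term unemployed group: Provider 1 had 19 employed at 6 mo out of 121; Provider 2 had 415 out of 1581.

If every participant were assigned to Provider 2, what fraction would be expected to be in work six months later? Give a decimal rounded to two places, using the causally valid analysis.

Nothing the programme does changes prior employment history; the imbalance is an allocation artefact. With prior employment history also predicting the outcome, the pooled figure is confounded, and the within-stratum comparison is the causal one.
Standardising Provider 2 to the population prior employment history mix: 0.392·174/219 + 0.608·415/1581 = 0.471.

0.47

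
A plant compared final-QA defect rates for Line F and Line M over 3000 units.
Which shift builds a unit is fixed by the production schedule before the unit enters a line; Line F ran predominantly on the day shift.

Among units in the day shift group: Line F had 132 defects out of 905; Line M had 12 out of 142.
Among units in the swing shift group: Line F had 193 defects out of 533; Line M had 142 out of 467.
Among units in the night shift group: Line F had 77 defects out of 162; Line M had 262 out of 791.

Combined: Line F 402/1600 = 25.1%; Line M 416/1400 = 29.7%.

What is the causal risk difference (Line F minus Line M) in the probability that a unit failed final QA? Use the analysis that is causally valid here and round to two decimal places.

The stratified and pooled comparisons disagree (Line M wins within each shift; Line F wins overall), so the answer turns on the causal role of shift.
The imbalance in shift arose from how units were allocated, not from anything the line did; and shift independently affects the outcome. The pooled gap is confounded — condition on shift.
Adjusting over the population distribution of shift: 0.349·(0.146−0.085) + 0.333·(0.362−0.304) + 0.318·(0.475−0.331) = +0.087.

+0.09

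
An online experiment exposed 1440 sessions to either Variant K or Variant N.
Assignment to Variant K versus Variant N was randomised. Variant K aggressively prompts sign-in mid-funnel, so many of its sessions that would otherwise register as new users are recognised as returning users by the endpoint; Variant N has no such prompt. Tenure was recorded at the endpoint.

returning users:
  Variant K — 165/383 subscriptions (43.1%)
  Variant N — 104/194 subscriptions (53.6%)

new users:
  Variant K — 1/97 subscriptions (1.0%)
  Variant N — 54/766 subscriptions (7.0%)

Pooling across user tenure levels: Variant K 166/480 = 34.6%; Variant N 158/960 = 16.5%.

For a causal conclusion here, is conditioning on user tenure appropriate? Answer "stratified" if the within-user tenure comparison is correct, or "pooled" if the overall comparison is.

User tenure here is a post-treatment variable shaped by the variant; conditioning on it would introduce bias rather than remove it. The overall comparison is the causal one.
Pooled: Variant K 34.6% vs Variant N 16.5%; Variant K is higher overall.

pooled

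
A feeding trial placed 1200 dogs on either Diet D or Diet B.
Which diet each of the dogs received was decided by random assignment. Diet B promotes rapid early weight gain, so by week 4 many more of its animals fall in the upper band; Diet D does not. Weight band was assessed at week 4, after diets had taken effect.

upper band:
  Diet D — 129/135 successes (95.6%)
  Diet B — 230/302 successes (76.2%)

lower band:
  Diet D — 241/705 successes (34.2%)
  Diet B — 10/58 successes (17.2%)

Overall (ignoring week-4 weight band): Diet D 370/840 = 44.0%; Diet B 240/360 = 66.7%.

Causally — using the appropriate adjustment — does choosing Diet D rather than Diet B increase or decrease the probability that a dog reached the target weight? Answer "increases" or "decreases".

decreases

Week-4 weight band here is a post-treatment variable shaped by the diet; conditioning on it would introduce bias rather than remove it. The overall comparison is the causal one.
Pooled: Diet D 44.0% vs Diet B 66.7%; Diet B is higher overall.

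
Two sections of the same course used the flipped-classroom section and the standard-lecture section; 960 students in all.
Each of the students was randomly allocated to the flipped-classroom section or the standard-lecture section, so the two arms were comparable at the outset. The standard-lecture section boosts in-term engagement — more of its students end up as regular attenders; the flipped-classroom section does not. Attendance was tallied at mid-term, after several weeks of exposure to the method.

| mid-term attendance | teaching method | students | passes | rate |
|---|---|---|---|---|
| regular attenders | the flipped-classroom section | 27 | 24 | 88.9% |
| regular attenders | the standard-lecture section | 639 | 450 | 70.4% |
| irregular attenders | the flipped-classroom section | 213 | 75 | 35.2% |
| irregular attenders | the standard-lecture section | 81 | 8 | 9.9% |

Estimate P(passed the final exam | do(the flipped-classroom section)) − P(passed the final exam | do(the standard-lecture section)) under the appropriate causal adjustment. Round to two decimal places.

The mid-term attendance-specific comparison favours the flipped-classroom section throughout, but the pooled figures favour the standard-lecture section. The question is whether to condition on mid-term attendance.
Because the teaching method influences mid-term attendance, mid-term attendance is a post-treatment mediator, not a confounder. Stratifying on it would bias the estimate; the causal effect is the crude pooled difference.
The causal difference is the pooled difference: 0.412 − 0.636 = -0.224.

-0.22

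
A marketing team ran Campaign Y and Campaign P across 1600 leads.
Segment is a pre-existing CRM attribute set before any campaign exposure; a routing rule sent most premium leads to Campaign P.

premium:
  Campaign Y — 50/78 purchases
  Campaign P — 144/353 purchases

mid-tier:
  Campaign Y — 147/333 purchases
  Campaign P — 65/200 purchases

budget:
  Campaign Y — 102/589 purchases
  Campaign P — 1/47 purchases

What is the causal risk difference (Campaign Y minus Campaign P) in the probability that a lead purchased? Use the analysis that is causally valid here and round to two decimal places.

+0.16

Customer segment satisfies the back-door criterion: it is not a descendant of the campaign, and it blocks the spurious path from campaign to outcome. Adjusting for it (i.e., using the within-customer segment rates) gives the causal effect.
Adjusting over the population distribution of customer segment: 0.269·(0.641−0.408) + 0.333·(0.441−0.325) + 0.398·(0.173−0.021) = +0.162.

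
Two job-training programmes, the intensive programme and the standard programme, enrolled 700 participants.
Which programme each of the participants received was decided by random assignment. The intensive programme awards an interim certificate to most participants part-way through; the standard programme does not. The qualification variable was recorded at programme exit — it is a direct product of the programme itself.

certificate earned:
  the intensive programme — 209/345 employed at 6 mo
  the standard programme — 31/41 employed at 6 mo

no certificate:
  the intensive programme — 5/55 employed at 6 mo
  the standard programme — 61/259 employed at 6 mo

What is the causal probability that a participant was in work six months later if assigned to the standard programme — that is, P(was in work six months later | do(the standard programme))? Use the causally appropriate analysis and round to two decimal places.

0.31

Qualification attained during the programme is recorded after the programme and is itself shifted by it — it sits on the causal path from programme to outcome. Conditioning on a mediator would strip out part of the effect we want; the pooled comparison gives the total causal effect.
So P(outcome | do(the standard programme)) is just the pooled rate for the standard programme: 92/300 = 0.307.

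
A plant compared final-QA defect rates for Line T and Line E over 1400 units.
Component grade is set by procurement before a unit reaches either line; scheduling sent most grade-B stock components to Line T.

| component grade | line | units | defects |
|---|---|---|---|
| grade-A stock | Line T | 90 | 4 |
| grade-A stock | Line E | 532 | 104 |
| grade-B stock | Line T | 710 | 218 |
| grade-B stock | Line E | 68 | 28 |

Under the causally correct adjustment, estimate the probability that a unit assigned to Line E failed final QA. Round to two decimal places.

The stratified and pooled comparisons disagree (Line T wins within each component grade; Line E wins overall), so the answer turns on the causal role of component grade.
Component grade satisfies the back-door criterion: it is not a descendant of the line, and it blocks the spurious path from line to outcome. Adjusting for it (i.e., using the within-component grade rates) gives the causal effect.
Standardising Line E to the population component grade mix: 0.444·104/532 + 0.556·28/68 = 0.316.

0.32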